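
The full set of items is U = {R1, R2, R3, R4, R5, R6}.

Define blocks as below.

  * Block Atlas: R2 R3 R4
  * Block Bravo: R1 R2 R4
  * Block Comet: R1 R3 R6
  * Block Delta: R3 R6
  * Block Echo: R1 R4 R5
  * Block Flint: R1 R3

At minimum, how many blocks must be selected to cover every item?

3

Bravo and Delta and Echo together: Bravo ∪ Delta ∪ Echo = {R1, R2, R3, R4, R5, R6} — every item is covered.
Only Echo contains R5, so Echo is forced; the remaining 3 items need at least 2 more blocks (each remaining block adds at most 2) — so at least 3 blocks are needed, and 3 is optimal.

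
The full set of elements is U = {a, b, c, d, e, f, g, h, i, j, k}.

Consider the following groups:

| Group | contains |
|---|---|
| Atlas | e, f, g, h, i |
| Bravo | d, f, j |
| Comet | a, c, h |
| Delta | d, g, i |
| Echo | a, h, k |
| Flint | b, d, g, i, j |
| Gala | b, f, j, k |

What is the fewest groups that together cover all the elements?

Atlas and Bravo and Comet and Gala together: Atlas ∪ Bravo ∪ Comet ∪ Gala = {a, b, c, d, e, f, g, h, i, j, k} — every element is covered.
No 3 of the 7 groups cover everything (all 35 combinations miss at least one element), so 4 is optimal.

4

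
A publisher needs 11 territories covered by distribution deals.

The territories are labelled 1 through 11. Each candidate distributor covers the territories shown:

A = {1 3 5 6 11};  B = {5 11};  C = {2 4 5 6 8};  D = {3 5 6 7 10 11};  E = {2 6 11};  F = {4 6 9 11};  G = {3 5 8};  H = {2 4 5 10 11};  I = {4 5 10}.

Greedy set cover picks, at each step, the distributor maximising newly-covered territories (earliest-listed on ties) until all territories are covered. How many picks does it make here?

Greedy: pick D (covers 6 new) → pick C (covers 3 new) → pick A (covers 1 new) → pick F (covers 1 new). Total picks: 4.

4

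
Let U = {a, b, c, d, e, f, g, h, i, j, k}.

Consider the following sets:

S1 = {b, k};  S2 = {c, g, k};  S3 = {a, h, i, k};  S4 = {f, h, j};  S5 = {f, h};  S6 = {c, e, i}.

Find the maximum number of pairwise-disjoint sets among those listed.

S1, S5, S6 are pairwise disjoint (S1={b,k}; S5={f,h}; S6={c,e,i}).
Every remaining set overlaps one of these, and no 4 of the listed sets are pairwise disjoint, so 3 is the maximum.

3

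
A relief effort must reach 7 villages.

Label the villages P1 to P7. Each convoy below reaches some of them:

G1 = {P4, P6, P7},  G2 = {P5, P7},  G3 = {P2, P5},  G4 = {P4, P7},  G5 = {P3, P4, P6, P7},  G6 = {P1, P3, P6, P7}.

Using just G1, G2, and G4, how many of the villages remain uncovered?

Union of G1, G2, G4 = {P4, P5, P6, P7}.
Not covered: P1, P2, P3 — 3 villages.

3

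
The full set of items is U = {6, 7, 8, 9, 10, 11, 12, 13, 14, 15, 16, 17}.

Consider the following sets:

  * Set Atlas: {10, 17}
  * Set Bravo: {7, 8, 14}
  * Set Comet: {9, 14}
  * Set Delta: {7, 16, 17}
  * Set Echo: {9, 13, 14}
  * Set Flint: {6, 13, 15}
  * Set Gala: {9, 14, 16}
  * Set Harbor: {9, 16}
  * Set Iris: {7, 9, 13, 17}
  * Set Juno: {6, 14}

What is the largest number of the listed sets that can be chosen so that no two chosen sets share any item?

4

Atlas, Bravo, Flint, Harbor are pairwise disjoint (Atlas={10,17}; Bravo={7,8,14}; Flint={6,13,15}; Harbor={9,16}).
Every remaining set overlaps one of these, and no 5 of the listed sets are pairwise disjoint, so 4 is the maximum.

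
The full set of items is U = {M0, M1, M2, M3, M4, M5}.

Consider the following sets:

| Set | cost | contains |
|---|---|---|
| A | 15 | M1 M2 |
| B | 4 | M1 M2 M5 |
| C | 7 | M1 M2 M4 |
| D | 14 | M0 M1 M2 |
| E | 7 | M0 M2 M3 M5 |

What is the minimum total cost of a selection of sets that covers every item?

14

C, E together cover every item (C ∪ E = {M0, M1, M2, M3, M4, M5}); total cost 7 + 7 = 14.
The greedy pick B, E, C costs 18; no covering selection beats 14.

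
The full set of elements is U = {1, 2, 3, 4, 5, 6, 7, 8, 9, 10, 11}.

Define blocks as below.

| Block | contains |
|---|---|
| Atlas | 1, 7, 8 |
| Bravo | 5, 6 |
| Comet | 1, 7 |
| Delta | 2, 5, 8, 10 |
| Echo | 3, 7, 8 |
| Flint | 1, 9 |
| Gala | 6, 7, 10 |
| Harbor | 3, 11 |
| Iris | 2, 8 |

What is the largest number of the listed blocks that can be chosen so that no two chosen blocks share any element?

Bravo, Comet, Harbor, Iris are pairwise disjoint (Bravo={5,6}; Comet={1,7}; Harbor={3,11}; Iris={2,8}).
Every remaining block overlaps one of these, and no 5 of the listed blocks are pairwise disjoint, so 4 is the maximum.

4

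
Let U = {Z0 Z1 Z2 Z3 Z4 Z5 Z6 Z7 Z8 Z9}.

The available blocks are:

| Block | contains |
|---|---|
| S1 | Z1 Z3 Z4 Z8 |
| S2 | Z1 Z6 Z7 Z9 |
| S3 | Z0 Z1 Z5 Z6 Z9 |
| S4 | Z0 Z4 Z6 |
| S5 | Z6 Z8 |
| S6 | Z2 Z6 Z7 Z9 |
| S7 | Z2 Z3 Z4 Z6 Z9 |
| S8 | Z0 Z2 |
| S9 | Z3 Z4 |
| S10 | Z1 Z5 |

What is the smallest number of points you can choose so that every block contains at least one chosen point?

Take H = {Z1, Z2, Z4, Z8}. Each listed block contains at least one of these, so H is a hitting set of size 4.
The blocks S5, S8, S9, S10 are pairwise disjoint, so any hitting set needs a separate point for each — at least 4. Hence 4 is optimal.

4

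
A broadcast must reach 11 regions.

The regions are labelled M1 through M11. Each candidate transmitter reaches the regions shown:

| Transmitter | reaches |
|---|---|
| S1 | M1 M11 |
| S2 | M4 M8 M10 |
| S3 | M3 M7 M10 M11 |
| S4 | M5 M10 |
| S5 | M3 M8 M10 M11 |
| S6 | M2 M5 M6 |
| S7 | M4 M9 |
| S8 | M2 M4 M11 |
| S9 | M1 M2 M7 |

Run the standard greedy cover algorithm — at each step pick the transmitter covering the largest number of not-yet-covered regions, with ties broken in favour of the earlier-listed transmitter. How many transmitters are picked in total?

Greedy: pick S3 (covers 4 new) → pick S6 (covers 3 new) → pick S2 (covers 2 new) → pick S1 (covers 1 new) → pick S7 (covers 1 new). Total picks: 5.
(The true minimum cover uses only 4 transmitters, so greedy is not optimal here.)

5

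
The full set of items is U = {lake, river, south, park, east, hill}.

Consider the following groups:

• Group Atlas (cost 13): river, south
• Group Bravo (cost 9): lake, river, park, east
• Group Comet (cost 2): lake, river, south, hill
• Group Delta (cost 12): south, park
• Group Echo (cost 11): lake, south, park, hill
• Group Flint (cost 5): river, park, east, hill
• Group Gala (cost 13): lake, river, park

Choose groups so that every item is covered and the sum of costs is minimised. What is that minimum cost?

Comet, Flint together cover every item (Comet ∪ Flint = {lake, river, south, park, east, hill}); total cost 2 + 5 = 7.
No covering selection has total cost below 7.

7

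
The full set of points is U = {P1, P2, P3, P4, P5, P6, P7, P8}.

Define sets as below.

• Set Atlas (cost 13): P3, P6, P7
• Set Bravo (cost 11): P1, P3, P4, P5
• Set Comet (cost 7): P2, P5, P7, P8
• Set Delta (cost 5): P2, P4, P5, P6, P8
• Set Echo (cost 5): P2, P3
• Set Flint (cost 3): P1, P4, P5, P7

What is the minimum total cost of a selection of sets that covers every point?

Delta, Echo, Flint together cover every point (Delta ∪ Echo ∪ Flint = {P1, P2, P3, P4, P5, P6, P7, P8}); total cost 5 + 5 + 3 = 13.
No covering selection has total cost below 13.

13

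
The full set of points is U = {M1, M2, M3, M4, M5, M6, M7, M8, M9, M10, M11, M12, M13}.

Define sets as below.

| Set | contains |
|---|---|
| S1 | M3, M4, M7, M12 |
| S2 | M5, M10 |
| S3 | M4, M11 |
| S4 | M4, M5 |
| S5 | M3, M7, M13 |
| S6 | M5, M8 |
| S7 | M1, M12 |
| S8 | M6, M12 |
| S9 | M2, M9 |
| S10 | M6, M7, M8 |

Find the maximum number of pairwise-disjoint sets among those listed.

S2, S3, S5, S8, S9 are pairwise disjoint (S2={M5,M10}; S3={M4,M11}; S5={M3,M7,M13}; S8={M6,M12}; S9={M2,M9}).
Every remaining set overlaps one of these, and no 6 of the listed sets are pairwise disjoint, so 5 is the maximum.

5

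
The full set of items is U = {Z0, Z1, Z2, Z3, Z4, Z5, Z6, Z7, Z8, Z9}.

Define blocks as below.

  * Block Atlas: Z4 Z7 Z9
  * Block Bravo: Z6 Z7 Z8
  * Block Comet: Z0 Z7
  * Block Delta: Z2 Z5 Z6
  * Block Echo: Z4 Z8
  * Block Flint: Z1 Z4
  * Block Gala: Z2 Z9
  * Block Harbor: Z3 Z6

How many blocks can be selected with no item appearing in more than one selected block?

Comet, Echo, Gala, Harbor are pairwise disjoint (Comet={Z0,Z7}; Echo={Z4,Z8}; Gala={Z2,Z9}; Harbor={Z3,Z6}).
Every remaining block overlaps one of these, and no 5 of the listed blocks are pairwise disjoint, so 4 is the maximum.

4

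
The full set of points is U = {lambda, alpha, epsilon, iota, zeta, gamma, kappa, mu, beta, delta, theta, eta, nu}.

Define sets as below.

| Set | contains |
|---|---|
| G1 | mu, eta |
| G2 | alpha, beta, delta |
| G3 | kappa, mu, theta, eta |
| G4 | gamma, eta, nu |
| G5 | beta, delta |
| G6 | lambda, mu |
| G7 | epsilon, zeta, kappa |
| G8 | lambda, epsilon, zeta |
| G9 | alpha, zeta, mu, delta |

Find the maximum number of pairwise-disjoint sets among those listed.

4

G4, G5, G6, G7 are pairwise disjoint (G4={gamma,eta,nu}; G5={beta,delta}; G6={lambda,mu}; G7={epsilon,zeta,kappa}).
Every remaining set overlaps one of these, and no 5 of the listed sets are pairwise disjoint, so 4 is the maximum.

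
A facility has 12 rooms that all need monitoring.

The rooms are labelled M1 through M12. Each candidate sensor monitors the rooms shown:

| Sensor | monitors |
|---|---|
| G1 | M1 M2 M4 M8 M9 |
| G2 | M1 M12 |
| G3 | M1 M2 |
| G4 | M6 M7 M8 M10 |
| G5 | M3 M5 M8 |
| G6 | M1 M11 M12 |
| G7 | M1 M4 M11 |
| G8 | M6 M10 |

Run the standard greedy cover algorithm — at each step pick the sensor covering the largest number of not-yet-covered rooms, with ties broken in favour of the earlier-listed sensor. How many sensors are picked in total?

4

Greedy: pick G1 (covers 5 new) → pick G4 (covers 3 new) → pick G5 (covers 2 new) → pick G6 (covers 2 new). Total picks: 4.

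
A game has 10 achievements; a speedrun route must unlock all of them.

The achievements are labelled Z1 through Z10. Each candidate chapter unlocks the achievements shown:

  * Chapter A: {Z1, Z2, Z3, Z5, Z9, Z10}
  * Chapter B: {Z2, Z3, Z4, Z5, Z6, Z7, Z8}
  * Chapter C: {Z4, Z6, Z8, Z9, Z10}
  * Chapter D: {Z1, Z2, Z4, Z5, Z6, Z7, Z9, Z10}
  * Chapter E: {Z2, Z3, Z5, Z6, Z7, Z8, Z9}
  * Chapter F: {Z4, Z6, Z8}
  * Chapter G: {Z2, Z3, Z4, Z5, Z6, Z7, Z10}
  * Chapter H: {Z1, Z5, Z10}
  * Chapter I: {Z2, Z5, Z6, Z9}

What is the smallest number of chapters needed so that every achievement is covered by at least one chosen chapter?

2

D and E together: D ∪ E = {Z1, Z2, Z3, Z4, Z5, Z6, Z7, Z8, Z9, Z10} — every achievement is covered.
No single chapter has all 10 achievements (the largest, D, has 8), so 2 is optimal.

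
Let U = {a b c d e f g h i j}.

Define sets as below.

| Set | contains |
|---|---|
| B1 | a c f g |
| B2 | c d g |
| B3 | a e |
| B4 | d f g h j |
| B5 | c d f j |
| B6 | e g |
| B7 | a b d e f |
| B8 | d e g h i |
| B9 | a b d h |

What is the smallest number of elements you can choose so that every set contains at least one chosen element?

3

The 3 elements {a, c, g} hit every set.
No choice of 2 elements meets every set, so 3 is the minimum.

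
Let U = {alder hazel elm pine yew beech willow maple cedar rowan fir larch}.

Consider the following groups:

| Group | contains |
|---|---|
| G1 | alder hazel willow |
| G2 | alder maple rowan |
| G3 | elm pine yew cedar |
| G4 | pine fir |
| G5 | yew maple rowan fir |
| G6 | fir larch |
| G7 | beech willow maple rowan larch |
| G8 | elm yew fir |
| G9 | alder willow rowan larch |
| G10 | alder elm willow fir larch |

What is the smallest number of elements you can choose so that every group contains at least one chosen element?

H = {alder, maple, cedar, fir} meets every group (each contains at least one member of H), and |H| = 4.
No choice of 3 elements meets every group, so 4 is the minimum.

4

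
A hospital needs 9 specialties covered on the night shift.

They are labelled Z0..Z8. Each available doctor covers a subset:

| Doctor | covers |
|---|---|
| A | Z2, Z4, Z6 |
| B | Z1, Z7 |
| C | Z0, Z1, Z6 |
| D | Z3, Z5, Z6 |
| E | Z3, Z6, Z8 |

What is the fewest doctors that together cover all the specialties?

A and B and C and D and E together: A ∪ B ∪ C ∪ D ∪ E = {Z0, Z1, Z2, Z3, Z4, Z5, Z6, Z7, Z8} — every specialty is covered.
No 4 of the 5 doctors cover everything (all 5 combinations miss at least one specialty), so 5 is optimal.

5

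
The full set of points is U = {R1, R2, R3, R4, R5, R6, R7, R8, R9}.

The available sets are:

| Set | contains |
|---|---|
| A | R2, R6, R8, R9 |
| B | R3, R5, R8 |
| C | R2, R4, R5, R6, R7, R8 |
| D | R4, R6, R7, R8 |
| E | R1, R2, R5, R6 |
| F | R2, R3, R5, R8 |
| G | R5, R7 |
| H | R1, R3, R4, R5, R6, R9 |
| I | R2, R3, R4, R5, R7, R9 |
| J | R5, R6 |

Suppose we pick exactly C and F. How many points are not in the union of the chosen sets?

2

Union of C, F = {R2, R3, R4, R5, R6, R7, R8}.
Not covered: R1, R9 — 2 points.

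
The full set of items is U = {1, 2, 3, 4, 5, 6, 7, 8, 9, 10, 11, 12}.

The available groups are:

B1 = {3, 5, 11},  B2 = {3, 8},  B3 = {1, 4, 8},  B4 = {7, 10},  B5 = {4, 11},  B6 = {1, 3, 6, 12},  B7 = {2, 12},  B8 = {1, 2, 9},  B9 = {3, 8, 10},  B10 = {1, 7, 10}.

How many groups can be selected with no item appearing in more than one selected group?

4

B2, B4, B5, B8 are pairwise disjoint (B2={3,8}; B4={7,10}; B5={4,11}; B8={1,2,9}).
Every remaining group overlaps one of these, and no 5 of the listed groups are pairwise disjoint, so 4 is the maximum.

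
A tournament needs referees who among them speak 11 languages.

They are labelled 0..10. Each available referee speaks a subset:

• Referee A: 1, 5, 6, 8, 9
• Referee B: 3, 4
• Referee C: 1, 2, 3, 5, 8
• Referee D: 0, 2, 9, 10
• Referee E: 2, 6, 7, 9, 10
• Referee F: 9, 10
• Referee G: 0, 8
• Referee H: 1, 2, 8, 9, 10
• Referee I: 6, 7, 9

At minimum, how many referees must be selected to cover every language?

B and C and D and E together: B ∪ C ∪ D ∪ E = {0, 1, 2, 3, 4, 5, 6, 7, 8, 9, 10} — every language is covered.
No 3 of the 9 referees cover everything (all 84 combinations miss at least one language), so 4 is optimal.

4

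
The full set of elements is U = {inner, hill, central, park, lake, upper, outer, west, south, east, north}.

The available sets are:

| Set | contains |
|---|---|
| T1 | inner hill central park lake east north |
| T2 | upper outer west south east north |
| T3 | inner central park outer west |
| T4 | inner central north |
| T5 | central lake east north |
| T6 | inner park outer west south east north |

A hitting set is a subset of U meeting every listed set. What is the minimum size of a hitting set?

2

H = {outer, north} meets every set (each contains at least one member of H), and |H| = 2.
No single element lies in every set, so at least 2 are needed and 2 is optimal.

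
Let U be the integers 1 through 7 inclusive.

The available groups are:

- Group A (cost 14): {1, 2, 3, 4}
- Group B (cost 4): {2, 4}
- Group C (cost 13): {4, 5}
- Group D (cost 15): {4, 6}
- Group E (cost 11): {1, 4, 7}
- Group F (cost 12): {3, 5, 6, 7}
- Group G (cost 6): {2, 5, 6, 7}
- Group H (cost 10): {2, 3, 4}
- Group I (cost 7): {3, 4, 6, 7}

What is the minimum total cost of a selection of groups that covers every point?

A, G together cover every point (A ∪ G = {1, 2, 3, 4, 5, 6, 7}); total cost 14 + 6 = 20.
The greedy pick G, I, E costs 24; no covering selection beats 20.

20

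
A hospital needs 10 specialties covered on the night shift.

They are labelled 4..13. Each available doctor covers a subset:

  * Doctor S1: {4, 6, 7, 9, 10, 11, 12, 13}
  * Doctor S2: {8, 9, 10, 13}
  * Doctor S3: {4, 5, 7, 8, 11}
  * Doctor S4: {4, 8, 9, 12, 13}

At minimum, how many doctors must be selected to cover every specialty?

S1 and S3 together: S1 ∪ S3 = {4, 5, 6, 7, 8, 9, 10, 11, 12, 13} — every specialty is covered.
No single doctor has all 10 specialties (the largest, S1, has 8), so 2 is optimal.

2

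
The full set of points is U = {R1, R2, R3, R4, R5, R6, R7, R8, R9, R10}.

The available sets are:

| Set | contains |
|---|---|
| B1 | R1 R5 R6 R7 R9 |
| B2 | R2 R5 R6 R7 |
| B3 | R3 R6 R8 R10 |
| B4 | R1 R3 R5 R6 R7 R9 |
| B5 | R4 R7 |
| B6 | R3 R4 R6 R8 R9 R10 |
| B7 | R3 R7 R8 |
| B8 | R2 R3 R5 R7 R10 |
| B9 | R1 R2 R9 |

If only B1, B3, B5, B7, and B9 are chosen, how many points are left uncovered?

Union of B1, B3, B5, B7, B9 = {R1, R2, R3, R4, R5, R6, R7, R8, R9, R10} — that's every point, so 0 are uncovered.

0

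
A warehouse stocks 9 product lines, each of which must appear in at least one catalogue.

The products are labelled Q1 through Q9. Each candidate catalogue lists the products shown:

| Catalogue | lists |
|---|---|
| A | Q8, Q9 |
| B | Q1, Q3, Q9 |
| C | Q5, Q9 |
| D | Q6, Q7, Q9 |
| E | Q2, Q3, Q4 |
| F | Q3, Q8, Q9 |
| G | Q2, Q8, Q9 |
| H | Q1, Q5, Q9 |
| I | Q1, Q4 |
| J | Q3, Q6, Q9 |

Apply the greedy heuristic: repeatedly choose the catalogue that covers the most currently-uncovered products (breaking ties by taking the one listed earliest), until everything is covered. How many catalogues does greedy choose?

Greedy: pick B (covers 3 new) → pick D (covers 2 new) → pick E (covers 2 new) → pick A (covers 1 new) → pick C (covers 1 new). Total picks: 5.
(The true minimum cover uses only 4 catalogues, so greedy is not optimal here.)

5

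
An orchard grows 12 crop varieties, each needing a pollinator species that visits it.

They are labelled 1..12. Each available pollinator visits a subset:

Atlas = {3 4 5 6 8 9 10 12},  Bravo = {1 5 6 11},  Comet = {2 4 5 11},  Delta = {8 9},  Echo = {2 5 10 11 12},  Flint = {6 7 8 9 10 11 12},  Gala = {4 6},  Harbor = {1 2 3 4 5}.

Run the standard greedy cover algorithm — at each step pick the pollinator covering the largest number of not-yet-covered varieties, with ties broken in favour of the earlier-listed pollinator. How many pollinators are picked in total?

4

Greedy: pick Atlas (covers 8 new) → pick Bravo (covers 2 new) → pick Comet (covers 1 new) → pick Flint (covers 1 new). Total picks: 4.
(The true minimum cover uses only 2 pollinators, so greedy is not optimal here.)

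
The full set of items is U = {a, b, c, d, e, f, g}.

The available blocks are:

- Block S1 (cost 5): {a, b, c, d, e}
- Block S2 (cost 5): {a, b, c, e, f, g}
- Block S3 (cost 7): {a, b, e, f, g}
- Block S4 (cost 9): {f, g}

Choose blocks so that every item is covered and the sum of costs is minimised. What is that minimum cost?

10

S1, S2 together cover every item (S1 ∪ S2 = {a, b, c, d, e, f, g}); total cost 5 + 5 = 10.
No covering selection has total cost below 10.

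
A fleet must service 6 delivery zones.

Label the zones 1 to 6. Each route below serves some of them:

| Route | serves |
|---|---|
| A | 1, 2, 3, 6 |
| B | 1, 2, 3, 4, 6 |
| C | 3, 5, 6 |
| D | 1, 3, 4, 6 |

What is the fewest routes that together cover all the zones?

2

B and C together: B ∪ C = {1, 2, 3, 4, 5, 6} — every zone is covered.
No single route has all 6 zones (the largest, B, has 5), so 2 is optimal.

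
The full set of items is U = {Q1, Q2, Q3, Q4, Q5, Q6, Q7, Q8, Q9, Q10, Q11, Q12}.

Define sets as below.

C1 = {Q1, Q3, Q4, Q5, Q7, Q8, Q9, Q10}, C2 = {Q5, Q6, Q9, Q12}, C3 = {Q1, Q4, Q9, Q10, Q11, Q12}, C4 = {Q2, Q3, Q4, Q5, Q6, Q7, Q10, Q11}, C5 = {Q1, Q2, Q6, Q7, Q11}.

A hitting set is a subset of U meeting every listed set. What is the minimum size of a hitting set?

2

The 2 items {Q2, Q9} hit every set.
No single item lies in every set, so at least 2 are needed and 2 is optimal.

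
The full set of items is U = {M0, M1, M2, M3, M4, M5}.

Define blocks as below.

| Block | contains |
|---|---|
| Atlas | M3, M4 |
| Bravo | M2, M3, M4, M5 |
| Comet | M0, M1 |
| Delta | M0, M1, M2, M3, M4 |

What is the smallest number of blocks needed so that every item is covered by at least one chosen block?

Take {Bravo, Delta}. Their union is {M0, M1, M2, M3, M4, M5}, which is all 6 items.
No single block has all 6 items (the largest, Delta, has 5), so 2 is optimal.

2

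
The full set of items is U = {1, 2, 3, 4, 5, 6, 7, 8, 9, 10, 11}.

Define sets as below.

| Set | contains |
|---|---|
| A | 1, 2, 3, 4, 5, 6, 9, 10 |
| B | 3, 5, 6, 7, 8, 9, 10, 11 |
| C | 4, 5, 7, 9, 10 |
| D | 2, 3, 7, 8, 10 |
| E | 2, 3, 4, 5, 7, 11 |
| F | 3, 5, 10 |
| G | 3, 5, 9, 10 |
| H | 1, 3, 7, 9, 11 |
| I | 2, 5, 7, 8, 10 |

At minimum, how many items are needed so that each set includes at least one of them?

The 2 items {7, 10} hit every set.
No single item lies in every set, so at least 2 are needed and 2 is optimal.

2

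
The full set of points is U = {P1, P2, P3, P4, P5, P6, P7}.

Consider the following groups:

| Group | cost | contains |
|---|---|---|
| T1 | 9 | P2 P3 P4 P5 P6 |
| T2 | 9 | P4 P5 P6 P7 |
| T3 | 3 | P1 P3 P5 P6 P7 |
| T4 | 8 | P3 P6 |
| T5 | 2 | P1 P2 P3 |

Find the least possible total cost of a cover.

11

T2, T5 together cover every point (T2 ∪ T5 = {P1, P2, P3, P4, P5, P6, P7}); total cost 9 + 2 = 11.
The greedy pick T3, T5, T1 costs 14; no covering selection beats 11.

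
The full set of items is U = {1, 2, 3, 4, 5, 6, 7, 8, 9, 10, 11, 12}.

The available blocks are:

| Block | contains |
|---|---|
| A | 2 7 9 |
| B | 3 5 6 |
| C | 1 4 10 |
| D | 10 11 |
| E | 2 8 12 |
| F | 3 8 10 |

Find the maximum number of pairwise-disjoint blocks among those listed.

B, C, E are pairwise disjoint (B={3,5,6}; C={1,4,10}; E={2,8,12}).
Every remaining block overlaps one of these, and no 4 of the listed blocks are pairwise disjoint, so 3 is the maximum.

3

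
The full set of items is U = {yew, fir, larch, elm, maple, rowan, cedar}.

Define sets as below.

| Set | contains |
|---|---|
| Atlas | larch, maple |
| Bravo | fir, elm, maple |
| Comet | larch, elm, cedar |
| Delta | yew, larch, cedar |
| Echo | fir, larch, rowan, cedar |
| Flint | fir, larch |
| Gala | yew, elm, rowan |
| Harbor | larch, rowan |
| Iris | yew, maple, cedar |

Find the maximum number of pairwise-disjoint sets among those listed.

2

Flint, Gala are pairwise disjoint (Flint={fir,larch}; Gala={yew,elm,rowan}).
Every remaining set overlaps one of these, and no 3 of the listed sets are pairwise disjoint, so 2 is the maximum.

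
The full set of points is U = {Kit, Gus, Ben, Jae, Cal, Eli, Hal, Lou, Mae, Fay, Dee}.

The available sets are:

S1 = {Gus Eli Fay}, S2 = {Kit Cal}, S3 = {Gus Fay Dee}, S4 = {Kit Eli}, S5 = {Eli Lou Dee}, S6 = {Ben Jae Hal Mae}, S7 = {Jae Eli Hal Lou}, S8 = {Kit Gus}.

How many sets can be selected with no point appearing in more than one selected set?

3

S2, S5, S6 are pairwise disjoint (S2={Kit,Cal}; S5={Eli,Lou,Dee}; S6={Ben,Jae,Hal,Mae}).
Every remaining set overlaps one of these, and no 4 of the listed sets are pairwise disjoint, so 3 is the maximum.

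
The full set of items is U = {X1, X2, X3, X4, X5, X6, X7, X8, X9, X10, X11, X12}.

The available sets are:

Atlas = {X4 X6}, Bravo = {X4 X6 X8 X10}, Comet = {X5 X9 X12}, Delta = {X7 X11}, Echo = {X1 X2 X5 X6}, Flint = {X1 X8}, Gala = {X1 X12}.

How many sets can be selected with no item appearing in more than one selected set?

Atlas, Comet, Delta, Flint are pairwise disjoint (Atlas={X4,X6}; Comet={X5,X9,X12}; Delta={X7,X11}; Flint={X1,X8}).
Every remaining set overlaps one of these, and no 5 of the listed sets are pairwise disjoint, so 4 is the maximum.

4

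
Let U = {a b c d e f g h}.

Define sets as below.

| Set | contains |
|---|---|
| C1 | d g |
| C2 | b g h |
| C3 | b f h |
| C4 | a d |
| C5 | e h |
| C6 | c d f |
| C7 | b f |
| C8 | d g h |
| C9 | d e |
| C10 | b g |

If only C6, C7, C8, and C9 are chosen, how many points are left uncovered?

1

Union of C6, C7, C8, C9 = {b, c, d, e, f, g, h}.
Not covered: a — 1 point.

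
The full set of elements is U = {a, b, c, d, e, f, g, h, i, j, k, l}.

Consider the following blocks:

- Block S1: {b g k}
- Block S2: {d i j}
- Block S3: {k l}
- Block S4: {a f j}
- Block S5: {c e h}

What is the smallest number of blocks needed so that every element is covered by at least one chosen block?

Take {S1, S2, S3, S4, S5}. Their union is {a, b, c, d, e, f, g, h, i, j, k, l}, which is all 12 elements.
Only S3 contains l, so S3 is forced; the remaining 10 elements need at least 4 more blocks (each remaining block adds at most 3) — so at least 5 blocks are needed, and 5 is optimal.

5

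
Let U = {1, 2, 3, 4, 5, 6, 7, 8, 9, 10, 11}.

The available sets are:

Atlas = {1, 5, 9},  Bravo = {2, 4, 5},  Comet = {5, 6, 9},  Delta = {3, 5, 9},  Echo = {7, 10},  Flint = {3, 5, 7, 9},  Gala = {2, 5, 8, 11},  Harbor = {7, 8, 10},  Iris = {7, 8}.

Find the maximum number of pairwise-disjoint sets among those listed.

2

Delta, Iris are pairwise disjoint (Delta={3,5,9}; Iris={7,8}).
Every remaining set overlaps one of these, and no 3 of the listed sets are pairwise disjoint, so 2 is the maximum.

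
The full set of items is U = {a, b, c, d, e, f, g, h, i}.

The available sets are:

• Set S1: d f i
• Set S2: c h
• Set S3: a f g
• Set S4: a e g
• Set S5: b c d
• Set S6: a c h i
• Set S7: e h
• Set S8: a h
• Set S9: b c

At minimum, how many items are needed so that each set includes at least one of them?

T = {a, c, f, h} meets every set (each contains at least one member of T), and |T| = 4.
No choice of 3 items meets every set, so 4 is the minimum.

4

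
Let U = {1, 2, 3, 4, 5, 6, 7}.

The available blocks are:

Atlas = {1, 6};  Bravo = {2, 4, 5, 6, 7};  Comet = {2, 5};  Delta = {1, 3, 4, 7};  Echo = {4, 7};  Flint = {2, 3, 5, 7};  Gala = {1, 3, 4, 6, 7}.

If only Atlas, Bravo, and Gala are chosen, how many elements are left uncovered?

Union of Atlas, Bravo, Gala = {1, 2, 3, 4, 5, 6, 7} — that's every element, so 0 are uncovered.

0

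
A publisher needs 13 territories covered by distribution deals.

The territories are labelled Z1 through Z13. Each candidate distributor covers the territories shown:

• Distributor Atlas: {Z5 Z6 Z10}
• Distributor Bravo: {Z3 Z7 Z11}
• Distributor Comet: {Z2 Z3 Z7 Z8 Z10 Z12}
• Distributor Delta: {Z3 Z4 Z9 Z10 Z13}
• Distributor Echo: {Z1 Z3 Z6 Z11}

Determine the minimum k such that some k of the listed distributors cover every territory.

4

Atlas and Comet and Delta and Echo together: Atlas ∪ Comet ∪ Delta ∪ Echo = {Z1, Z2, Z3, Z4, Z5, Z6, Z7, Z8, Z9, Z10, Z11, Z12, Z13} — every territory is covered.
Only Comet contains Z2, so Comet is forced; the remaining 7 territories need at least 3 more distributors (each remaining distributor adds at most 3) — so at least 4 distributors are needed, and 4 is optimal.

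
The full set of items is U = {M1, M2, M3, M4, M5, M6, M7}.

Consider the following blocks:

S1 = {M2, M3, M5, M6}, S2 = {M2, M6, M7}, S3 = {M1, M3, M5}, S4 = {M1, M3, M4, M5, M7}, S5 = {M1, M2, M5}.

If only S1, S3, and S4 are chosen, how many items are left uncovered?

0

Union of S1, S3, S4 = {M1, M2, M3, M4, M5, M6, M7} — that's every item, so 0 are uncovered.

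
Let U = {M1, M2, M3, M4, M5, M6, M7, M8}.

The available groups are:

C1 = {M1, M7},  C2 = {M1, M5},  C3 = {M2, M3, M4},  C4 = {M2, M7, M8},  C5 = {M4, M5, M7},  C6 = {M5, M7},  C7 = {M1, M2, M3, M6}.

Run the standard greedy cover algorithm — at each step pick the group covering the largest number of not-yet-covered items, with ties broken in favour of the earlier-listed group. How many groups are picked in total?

3

Greedy: pick C7 (covers 4 new) → pick C5 (covers 3 new) → pick C4 (covers 1 new). Total picks: 3.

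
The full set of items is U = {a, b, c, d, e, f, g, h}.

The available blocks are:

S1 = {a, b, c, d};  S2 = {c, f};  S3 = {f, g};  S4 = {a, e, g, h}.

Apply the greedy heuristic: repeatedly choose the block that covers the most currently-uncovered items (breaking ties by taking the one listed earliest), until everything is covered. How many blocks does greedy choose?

Greedy: pick S1 (covers 4 new) → pick S4 (covers 3 new) → pick S2 (covers 1 new). Total picks: 3.

3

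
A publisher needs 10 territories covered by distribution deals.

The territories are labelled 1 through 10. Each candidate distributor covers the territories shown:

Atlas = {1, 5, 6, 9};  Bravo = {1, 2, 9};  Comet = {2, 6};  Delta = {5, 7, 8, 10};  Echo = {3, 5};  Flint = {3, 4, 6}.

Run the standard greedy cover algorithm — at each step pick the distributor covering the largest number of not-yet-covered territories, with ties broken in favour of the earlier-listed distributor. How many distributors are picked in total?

Greedy: pick Atlas (covers 4 new) → pick Delta (covers 3 new) → pick Flint (covers 2 new) → pick Bravo (covers 1 new). Total picks: 4.
(The true minimum cover uses only 3 distributors, so greedy is not optimal here.)

4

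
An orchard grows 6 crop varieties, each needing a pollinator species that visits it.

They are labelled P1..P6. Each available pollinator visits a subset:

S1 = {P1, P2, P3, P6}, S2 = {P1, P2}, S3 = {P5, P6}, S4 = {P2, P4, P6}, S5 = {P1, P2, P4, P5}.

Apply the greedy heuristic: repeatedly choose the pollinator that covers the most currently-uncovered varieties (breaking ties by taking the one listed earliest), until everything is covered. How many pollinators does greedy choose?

2

Greedy: pick S1 (covers 4 new) → pick S5 (covers 2 new). Total picks: 2.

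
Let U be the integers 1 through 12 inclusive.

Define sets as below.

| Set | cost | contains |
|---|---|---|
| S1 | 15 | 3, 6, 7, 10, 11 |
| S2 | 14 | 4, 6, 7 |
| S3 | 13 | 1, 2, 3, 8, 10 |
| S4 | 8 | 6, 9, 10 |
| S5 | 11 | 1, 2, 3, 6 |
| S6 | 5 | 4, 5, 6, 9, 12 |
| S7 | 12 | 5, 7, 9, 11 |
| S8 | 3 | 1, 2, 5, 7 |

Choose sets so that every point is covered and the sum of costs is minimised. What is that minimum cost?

30

S3, S6, S7 together cover every point (S3 ∪ S6 ∪ S7 = {1, 2, 3, 4, 5, 6, 7, 8, 9, 10, 11, 12}); total cost 13 + 5 + 12 = 30.
The greedy pick S8, S6, S3, S7 costs 33; no covering selection beats 30.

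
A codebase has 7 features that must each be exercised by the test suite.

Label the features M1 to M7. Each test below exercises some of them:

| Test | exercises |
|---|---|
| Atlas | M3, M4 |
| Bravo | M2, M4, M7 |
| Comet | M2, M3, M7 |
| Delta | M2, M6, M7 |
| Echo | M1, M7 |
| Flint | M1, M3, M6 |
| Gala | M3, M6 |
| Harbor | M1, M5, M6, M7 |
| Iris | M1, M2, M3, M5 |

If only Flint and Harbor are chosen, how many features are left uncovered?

Union of Flint, Harbor = {M1, M3, M5, M6, M7}.
Not covered: M2, M4 — 2 features.

2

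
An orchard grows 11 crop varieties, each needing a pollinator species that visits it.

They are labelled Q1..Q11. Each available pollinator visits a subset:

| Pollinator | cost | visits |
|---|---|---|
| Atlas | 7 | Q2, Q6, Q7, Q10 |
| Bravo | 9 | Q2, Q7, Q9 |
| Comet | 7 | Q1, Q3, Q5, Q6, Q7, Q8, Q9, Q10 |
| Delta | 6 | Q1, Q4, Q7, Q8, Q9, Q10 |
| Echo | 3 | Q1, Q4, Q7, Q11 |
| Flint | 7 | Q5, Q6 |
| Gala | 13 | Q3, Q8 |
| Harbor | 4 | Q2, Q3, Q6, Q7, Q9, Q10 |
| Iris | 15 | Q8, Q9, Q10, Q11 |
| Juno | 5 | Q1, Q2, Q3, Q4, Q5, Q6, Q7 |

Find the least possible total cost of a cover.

14

Delta, Echo, Juno together cover every variety (Delta ∪ Echo ∪ Juno = {Q1, Q2, Q3, Q4, Q5, Q6, Q7, Q8, Q9, Q10, Q11}); total cost 6 + 3 + 5 = 14.
No covering selection has total cost below 14.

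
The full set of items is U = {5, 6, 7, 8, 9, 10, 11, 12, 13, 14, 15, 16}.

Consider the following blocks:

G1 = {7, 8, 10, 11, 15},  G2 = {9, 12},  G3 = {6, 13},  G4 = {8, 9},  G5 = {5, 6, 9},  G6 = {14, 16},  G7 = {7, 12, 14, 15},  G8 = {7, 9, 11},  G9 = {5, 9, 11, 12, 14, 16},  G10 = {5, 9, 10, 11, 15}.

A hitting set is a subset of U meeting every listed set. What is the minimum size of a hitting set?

H = {9, 13, 14, 15} meets every block (each contains at least one member of H), and |H| = 4.
The blocks G1, G2, G3, G6 are pairwise disjoint, so any hitting set needs a separate item for each — at least 4. Hence 4 is optimal.

4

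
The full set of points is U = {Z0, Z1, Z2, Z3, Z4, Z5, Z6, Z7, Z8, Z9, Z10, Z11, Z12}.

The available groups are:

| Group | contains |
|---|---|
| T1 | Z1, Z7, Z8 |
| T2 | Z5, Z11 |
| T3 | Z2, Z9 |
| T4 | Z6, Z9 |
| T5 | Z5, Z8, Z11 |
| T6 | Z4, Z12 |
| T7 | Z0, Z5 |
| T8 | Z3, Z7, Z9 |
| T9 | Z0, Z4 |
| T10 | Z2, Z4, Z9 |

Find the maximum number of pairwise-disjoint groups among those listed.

T1, T4, T6, T7 are pairwise disjoint (T1={Z1,Z7,Z8}; T4={Z6,Z9}; T6={Z4,Z12}; T7={Z0,Z5}).
Every remaining group overlaps one of these, and no 5 of the listed groups are pairwise disjoint, so 4 is the maximum.

4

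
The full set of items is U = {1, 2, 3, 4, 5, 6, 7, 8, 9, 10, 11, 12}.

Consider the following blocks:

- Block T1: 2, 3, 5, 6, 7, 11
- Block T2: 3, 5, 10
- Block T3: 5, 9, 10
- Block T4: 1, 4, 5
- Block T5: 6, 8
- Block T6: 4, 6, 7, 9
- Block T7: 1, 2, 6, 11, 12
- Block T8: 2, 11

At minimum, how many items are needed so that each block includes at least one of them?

Take H = {5, 6, 11}. Each listed block contains at least one of these, so H is a hitting set of size 3.
The blocks T4, T5, T8 are pairwise disjoint, so any hitting set needs a separate item for each — at least 3. Hence 3 is optimal.

3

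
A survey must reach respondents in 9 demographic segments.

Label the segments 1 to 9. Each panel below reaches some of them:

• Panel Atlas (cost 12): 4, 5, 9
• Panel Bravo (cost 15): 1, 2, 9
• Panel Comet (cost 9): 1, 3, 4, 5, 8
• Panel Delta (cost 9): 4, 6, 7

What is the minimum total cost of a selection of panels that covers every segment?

Bravo, Comet, Delta together cover every segment (Bravo ∪ Comet ∪ Delta = {1, 2, 3, 4, 5, 6, 7, 8, 9}); total cost 15 + 9 + 9 = 33.
No covering selection has total cost below 33.

33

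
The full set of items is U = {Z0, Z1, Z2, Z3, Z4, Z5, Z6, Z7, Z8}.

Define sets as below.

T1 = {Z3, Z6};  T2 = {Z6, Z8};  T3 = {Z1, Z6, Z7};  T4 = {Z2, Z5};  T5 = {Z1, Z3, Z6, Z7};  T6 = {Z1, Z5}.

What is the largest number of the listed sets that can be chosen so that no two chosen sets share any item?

T1, T6 are pairwise disjoint (T1={Z3,Z6}; T6={Z1,Z5}).
Every remaining set overlaps one of these, and no 3 of the listed sets are pairwise disjoint, so 2 is the maximum.

2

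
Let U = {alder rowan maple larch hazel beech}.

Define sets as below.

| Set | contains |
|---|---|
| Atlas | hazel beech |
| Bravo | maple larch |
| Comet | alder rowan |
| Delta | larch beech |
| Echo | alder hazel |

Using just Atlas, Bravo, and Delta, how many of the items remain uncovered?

2

Union of Atlas, Bravo, Delta = {maple, larch, hazel, beech}.
Not covered: alder, rowan — 2 items.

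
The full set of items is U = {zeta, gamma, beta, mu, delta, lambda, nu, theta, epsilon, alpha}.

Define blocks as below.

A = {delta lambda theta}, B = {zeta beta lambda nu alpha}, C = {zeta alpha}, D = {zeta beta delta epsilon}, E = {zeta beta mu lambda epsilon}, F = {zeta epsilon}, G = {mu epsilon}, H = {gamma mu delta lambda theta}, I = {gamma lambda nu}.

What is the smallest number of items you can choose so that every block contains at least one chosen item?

The 3 items {zeta, lambda, epsilon} hit every block.
The blocks C, G, I are pairwise disjoint, so any hitting set needs a separate item for each — at least 3. Hence 3 is optimal.

3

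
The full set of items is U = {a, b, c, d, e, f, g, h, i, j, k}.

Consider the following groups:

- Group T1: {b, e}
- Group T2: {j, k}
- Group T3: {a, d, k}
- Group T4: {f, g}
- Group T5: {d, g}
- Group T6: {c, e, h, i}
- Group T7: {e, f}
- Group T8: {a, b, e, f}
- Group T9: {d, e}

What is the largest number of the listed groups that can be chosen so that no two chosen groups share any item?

T2, T5, T6 are pairwise disjoint (T2={j,k}; T5={d,g}; T6={c,e,h,i}).
Every remaining group overlaps one of these, and no 4 of the listed groups are pairwise disjoint, so 3 is the maximum.

3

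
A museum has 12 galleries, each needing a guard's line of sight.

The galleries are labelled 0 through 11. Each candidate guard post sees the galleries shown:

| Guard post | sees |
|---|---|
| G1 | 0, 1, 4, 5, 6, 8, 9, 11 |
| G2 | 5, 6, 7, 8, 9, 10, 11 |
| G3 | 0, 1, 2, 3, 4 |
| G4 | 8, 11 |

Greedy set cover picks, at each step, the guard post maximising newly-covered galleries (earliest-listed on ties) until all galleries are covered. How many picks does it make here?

3

Greedy: pick G1 (covers 8 new) → pick G2 (covers 2 new) → pick G3 (covers 2 new). Total picks: 3.
(The true minimum cover uses only 2 guard posts, so greedy is not optimal here.)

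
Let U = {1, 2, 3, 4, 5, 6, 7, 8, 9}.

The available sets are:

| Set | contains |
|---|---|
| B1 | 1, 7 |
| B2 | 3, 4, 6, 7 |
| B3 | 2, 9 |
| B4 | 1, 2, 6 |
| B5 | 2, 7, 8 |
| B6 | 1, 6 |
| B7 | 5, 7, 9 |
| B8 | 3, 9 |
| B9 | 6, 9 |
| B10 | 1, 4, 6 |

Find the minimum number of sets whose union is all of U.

4

B2 and B5 and B6 and B7 together: B2 ∪ B5 ∪ B6 ∪ B7 = {1, 2, 3, 4, 5, 6, 7, 8, 9} — every point is covered.
No 3 of the 10 sets cover everything (all 120 combinations miss at least one point), so 4 is optimal.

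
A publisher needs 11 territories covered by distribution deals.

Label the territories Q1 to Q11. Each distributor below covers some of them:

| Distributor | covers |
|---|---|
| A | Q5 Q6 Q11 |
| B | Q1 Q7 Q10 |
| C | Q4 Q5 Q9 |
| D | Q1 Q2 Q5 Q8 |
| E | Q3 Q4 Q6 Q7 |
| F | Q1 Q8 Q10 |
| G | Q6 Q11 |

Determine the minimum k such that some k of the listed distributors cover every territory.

C and D and E and F and G together: C ∪ D ∪ E ∪ F ∪ G = {Q1, Q2, Q3, Q4, Q5, Q6, Q7, Q8, Q9, Q10, Q11} — every territory is covered.
No 4 of the 7 distributors cover everything (all 35 combinations miss at least one territory), so 5 is optimal.

5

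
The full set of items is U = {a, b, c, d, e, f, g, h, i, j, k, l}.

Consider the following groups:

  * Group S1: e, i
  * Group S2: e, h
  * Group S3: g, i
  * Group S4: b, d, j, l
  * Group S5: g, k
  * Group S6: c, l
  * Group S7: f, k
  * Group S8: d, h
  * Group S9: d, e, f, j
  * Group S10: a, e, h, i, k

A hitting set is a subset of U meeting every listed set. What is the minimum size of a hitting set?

The 5 items {e, h, i, k, l} hit every group.
No choice of 4 items meets every group, so 5 is the minimum.

5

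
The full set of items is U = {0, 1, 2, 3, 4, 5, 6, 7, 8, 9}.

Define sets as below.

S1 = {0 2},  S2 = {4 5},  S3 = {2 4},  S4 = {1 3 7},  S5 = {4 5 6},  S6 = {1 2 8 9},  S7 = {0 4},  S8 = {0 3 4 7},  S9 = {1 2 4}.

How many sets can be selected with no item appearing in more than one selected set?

3

S1, S2, S4 are pairwise disjoint (S1={0,2}; S2={4,5}; S4={1,3,7}).
Every remaining set overlaps one of these, and no 4 of the listed sets are pairwise disjoint, so 3 is the maximum.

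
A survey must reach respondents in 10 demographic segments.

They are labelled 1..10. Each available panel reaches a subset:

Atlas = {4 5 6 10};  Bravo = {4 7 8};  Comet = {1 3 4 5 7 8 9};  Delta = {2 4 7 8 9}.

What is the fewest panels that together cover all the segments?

Take {Atlas, Comet, Delta}. Their union is {1, 2, 3, 4, 5, 6, 7, 8, 9, 10}, which is all 10 segments.
Only Comet contains 1, so Comet is forced; the remaining 3 segments need at least 2 more panels (each remaining panel adds at most 2) — so at least 3 panels are needed, and 3 is optimal.

3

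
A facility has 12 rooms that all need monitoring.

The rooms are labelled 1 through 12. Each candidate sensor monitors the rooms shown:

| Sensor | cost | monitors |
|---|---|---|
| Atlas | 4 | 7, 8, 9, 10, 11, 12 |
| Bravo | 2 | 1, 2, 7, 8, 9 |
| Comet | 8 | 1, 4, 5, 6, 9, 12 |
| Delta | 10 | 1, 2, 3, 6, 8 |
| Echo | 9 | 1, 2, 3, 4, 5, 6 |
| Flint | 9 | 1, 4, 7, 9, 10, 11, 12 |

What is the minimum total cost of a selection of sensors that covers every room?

13

Atlas, Echo together cover every room (Atlas ∪ Echo = {1, 2, 3, 4, 5, 6, 7, 8, 9, 10, 11, 12}); total cost 4 + 9 = 13.
The greedy pick Bravo, Atlas, Echo costs 15; no covering selection beats 13.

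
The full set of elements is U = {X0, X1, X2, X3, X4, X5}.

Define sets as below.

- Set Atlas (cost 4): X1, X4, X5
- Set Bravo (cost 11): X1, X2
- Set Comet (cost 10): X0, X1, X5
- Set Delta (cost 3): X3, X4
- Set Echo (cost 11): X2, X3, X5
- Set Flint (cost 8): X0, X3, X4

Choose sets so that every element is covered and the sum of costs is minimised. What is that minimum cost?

23

Atlas, Echo, Flint together cover every element (Atlas ∪ Echo ∪ Flint = {X0, X1, X2, X3, X4, X5}); total cost 4 + 11 + 8 = 23.
The greedy pick Atlas, Delta, Flint, Bravo costs 26; no covering selection beats 23.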